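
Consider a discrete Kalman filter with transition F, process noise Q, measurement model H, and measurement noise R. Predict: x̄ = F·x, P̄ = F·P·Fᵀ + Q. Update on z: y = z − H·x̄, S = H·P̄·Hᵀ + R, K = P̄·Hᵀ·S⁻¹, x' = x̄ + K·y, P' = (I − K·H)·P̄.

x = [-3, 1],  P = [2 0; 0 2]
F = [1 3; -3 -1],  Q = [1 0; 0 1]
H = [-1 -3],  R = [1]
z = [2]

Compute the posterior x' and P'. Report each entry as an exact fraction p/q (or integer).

x̄ = F·x = [0, 8]
P̄ = F·P·Fᵀ + Q = [21 -12; -12 21]
y = z − H·x̄ = [26]
S = H·P̄·Hᵀ + R = [139]
K = P̄·Hᵀ·S⁻¹ = [15/139; -51/139]
x' = x̄ + K·y = [390/139, -214/139]
P' = (I − K·H)·P̄ = [2694/139 -903/139; -903/139 318/139]

x' = [390/139, -214/139]
P' = [2694/139 -903/139; -903/139 318/139]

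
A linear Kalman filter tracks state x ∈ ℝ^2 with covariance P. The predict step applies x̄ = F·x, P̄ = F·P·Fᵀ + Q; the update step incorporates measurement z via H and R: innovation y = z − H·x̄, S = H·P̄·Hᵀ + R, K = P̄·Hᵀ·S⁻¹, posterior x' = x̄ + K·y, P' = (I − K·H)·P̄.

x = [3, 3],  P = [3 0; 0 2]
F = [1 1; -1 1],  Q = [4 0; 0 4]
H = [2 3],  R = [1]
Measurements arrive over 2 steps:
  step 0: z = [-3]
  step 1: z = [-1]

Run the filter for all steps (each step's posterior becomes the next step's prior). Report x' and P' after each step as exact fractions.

step 0: x' = [411/106, -375/106], P' = [729/106 -481/106; -481/106 329/106]
step 1: x' = [1646/9691, -4691/9691], P' = [47420/9691 -31640/9691; -31640/9691 22182/9691]

step 0: x̄ = F·x = [6, 0]
step 0: P̄ = F·P·Fᵀ + Q = [9 -1; -1 9]
step 0: y = z − H·x̄ = [-15]
step 0: S = H·P̄·Hᵀ + R = [106]
step 0: K = P̄·Hᵀ·S⁻¹ = [15/106; 25/106]
step 0: x' = x̄ + K·y = [411/106, -375/106]
step 0: P' = (I − K·H)·P̄ = [729/106 -481/106; -481/106 329/106]
step 1: x̄ = F·x = [18/53, -393/53]
step 1: P̄ = F·P·Fᵀ + Q = [260/53 -200/53; -200/53 1222/53]
step 1: y = z − H·x̄ = [1090/53]
step 1: S = H·P̄·Hᵀ + R = [9691/53]
step 1: K = P̄·Hᵀ·S⁻¹ = [-80/9691; 3266/9691]
step 1: x' = x̄ + K·y = [1646/9691, -4691/9691]
step 1: P' = (I − K·H)·P̄ = [47420/9691 -31640/9691; -31640/9691 22182/9691]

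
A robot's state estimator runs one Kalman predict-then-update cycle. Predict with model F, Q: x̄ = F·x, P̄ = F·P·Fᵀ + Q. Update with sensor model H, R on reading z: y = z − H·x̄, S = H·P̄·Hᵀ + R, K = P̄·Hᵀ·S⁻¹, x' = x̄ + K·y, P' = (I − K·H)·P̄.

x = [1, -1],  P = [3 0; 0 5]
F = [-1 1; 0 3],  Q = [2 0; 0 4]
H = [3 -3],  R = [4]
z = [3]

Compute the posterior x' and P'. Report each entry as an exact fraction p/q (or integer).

x' = [-2, -3]
P' = [485/53 489/53; 489/53 2581/265]

x̄ = F·x = [-2, -3]
P̄ = F·P·Fᵀ + Q = [10 15; 15 49]
y = z − H·x̄ = [0]
S = H·P̄·Hᵀ + R = [265]
K = P̄·Hᵀ·S⁻¹ = [-3/53; -102/265]
x' = x̄ + K·y = [-2, -3]
P' = (I − K·H)·P̄ = [485/53 489/53; 489/53 2581/265]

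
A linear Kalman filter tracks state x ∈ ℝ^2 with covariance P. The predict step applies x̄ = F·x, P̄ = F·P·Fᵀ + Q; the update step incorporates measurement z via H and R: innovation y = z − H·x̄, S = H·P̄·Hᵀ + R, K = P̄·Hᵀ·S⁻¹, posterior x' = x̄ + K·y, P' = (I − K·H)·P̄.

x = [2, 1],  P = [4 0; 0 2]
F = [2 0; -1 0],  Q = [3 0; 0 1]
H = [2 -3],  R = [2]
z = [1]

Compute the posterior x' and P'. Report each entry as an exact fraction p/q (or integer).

x' = [70/219, -35/219]
P' = [317/219 170/219; 170/219 134/219]

x̄ = F·x = [4, -2]
P̄ = F·P·Fᵀ + Q = [19 -8; -8 5]
y = z − H·x̄ = [-13]
S = H·P̄·Hᵀ + R = [219]
K = P̄·Hᵀ·S⁻¹ = [62/219; -31/219]
x' = x̄ + K·y = [70/219, -35/219]
P' = (I − K·H)·P̄ = [317/219 170/219; 170/219 134/219]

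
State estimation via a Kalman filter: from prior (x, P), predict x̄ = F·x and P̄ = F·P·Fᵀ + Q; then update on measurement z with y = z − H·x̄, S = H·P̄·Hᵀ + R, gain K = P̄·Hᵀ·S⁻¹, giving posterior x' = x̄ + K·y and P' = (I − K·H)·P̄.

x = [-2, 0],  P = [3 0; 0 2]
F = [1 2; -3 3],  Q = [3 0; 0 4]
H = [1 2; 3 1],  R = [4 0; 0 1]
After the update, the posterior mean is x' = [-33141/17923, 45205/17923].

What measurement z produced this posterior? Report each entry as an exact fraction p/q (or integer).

x̄ = F·x = [-2, 6]
P̄ = F·P·Fᵀ + Q = [14 3; 3 49]
S = H·P̄·Hᵀ + R = [226 161; 161 194]
K = P̄·Hᵀ·S⁻¹ = [-3365/17923 6950/17923; 10256/17923 -3153/17923]
x' − x̄ = [2705/17923, -62333/17923] = K·y
y = (KᵀK)⁻¹·Kᵀ·(x' − x̄) = [-7, -3]
z = y + H·x̄ = [-7, -3] + [10, 0] = [3, -3]

z = [3, -3]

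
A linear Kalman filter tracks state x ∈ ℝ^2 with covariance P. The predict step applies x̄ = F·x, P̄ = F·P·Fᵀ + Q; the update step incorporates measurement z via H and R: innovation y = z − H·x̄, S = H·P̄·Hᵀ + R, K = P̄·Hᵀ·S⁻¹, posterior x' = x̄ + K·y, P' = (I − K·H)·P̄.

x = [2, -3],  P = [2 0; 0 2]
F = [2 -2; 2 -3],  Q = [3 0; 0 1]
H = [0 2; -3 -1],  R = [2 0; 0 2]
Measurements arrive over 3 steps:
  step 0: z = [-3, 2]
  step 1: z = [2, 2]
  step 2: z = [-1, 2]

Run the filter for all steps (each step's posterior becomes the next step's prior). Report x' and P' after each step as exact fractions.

step 0: x̄ = F·x = [10, 13]
step 0: P̄ = F·P·Fᵀ + Q = [19 20; 20 27]
step 0: y = z − H·x̄ = [-29, 45]
step 0: S = H·P̄·Hᵀ + R = [110 -174; -174 320]
step 0: K = P̄·Hᵀ·S⁻¹ = [-299/2462 -755/2462; 1071/2462 -87/2462]
step 0: x' = x̄ + K·y = [-342/1231, -1484/1231]
step 0: P' = (I − K·H)·P̄ = [603/2462 -299/2462; -299/2462 1071/2462]
step 1: x̄ = F·x = [2284/1231, 3768/1231]
step 1: P̄ = F·P·Fᵀ + Q = [8237/1231 5914/1231; 5914/1231 18101/2462]
step 1: y = z − H·x̄ = [-5074/1231, 13082/1231]
step 1: S = H·P̄·Hᵀ + R = [38664/1231 -53585/1231; -53585/1231 242259/2462]
step 1: K = P̄·Hᵀ·S⁻¹ = [-53/461 -140/461; 614857/1471973 -53585/1471973]
step 1: x' = x̄ + K·y = [-414/461, 1401796/1471973]
step 1: P' = (I − K·H)·P̄ = [111/461 -53/461; -53/461 614857/1471973]
step 2: x̄ = F·x = [-5447396/1471973, -6849192/1471973]
step 2: P̄ = F·P·Fᵀ + Q = [9646871/1471973 6799124/1471973; 6799124/1471973 10454126/1471973]
step 2: y = z − H·x̄ = [12226411/1471973, -20247434/1471973]
step 2: S = H·P̄·Hᵀ + R = [44760450/1471973 -61702996/1471973; -61702996/1471973 141014655/1471973]
step 2: K = P̄·Hᵀ·S⁻¹ = [-97724822/850769579 -258385877/850769579; 354877462/850769579 -30851498/850769579]
step 2: x' = x̄ + K·y = [-406020796/850769579, -586656698/850769579]
step 2: P' = (I − K·H)·P̄ = [204832192/850769579 -97724822/850769579; -97724822/850769579 354877462/850769579]

step 0: x' = [-342/1231, -1484/1231], P' = [603/2462 -299/2462; -299/2462 1071/2462]
step 1: x' = [-414/461, 1401796/1471973], P' = [111/461 -53/461; -53/461 614857/1471973]
step 2: x' = [-406020796/850769579, -586656698/850769579], P' = [204832192/850769579 -97724822/850769579; -97724822/850769579 354877462/850769579]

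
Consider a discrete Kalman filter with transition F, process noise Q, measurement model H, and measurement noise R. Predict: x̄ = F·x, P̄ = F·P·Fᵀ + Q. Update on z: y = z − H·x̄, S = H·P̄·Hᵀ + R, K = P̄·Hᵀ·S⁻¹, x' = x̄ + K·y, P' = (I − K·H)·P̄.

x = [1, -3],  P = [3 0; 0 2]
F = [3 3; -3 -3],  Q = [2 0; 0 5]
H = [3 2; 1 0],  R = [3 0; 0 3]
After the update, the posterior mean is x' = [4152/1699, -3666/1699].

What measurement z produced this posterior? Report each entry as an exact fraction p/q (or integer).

x̄ = F·x = [-6, 6]
P̄ = F·P·Fᵀ + Q = [47 -45; -45 50]
S = H·P̄·Hᵀ + R = [86 51; 51 50]
K = P̄·Hᵀ·S⁻¹ = [153/1699 1441/1699; 545/1699 -2085/1699]
x' − x̄ = [14346/1699, -13860/1699] = K·y
y = (KᵀK)⁻¹·Kᵀ·(x' − x̄) = [9, 9]
z = y + H·x̄ = [9, 9] + [-6, -6] = [3, 3]

z = [3, 3]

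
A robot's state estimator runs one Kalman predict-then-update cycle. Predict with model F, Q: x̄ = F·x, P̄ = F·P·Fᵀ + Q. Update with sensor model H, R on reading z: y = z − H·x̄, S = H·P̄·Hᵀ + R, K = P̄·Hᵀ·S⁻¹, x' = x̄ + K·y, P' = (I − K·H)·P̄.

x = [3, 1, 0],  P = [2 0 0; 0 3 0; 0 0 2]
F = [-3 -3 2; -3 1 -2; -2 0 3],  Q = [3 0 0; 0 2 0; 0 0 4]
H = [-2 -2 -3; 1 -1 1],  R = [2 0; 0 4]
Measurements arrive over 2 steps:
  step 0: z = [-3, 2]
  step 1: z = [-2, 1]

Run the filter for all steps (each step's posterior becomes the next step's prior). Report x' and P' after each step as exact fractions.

step 0: x' = [-47287/42686, -21162/21343, 100071/42686], P' = [231856/21343 33021/21343 -174831/21343; 33021/21343 34925/21343 -42216/21343; -174831/21343 -42216/21343 146199/21343]
step 1: x' = [-3940406433/7787553323, -5369042367/7787553323, 11172834769/7787553323], P' = [26790737286/7787553323 -1459854666/7787553323 -16484433516/7787553323; -1459854666/7787553323 9202449888/7787553323 -4125577358/7787553323; -16484433516/7787553323 -4125577358/7787553323 14503829470/7787553323]

step 0: x̄ = F·x = [-12, -8, -6]
step 0: P̄ = F·P·Fᵀ + Q = [56 1 24; 1 31 0; 24 0 30]
step 0: y = z − H·x̄ = [-61, 12]
step 0: S = H·P̄·Hᵀ + R = [916 -260; -260 167]
step 0: K = P̄·Hᵀ·S⁻¹ = [-5261/42686 6001/21343; -4622/21343 -11030/21343; -4503/42686 3396/21343]
step 0: x' = x̄ + K·y = [-47287/42686, -21162/21343, 100071/42686]
step 0: P' = (I − K·H)·P̄ = [231856/21343 33021/21343 -174831/21343; 33021/21343 34925/21343 -42216/21343; -174831/21343 -42216/21343 146199/21343]
step 1: x̄ = F·x = [468975/42686, -100605/42686, 394787/42686]
step 1: P̄ = F·P·Fᵀ + Q = [6248796/21343 1257531/21343 5119203/21343; 1257531/21343 621877/21343 1195407/21343; 5119203/21343 1195407/21343 4426559/21343]
step 1: y = z − H·x̄ = [262247/6098, -921681/42686]
step 1: S = H·P̄·Hᵀ + R = [21885711/3049 -6990589/3049; -6990589/3049 16715134/21343]
step 1: K = P̄·Hᵀ·S⁻¹ = [-604232346/7787553323 2941539609/7787553323; -1554229185/7787553323 -3696970478/7787553323; -1145733331/7787553323 536243328/7787553323]
step 1: x' = x̄ + K·y = [-3940406433/7787553323, -5369042367/7787553323, 11172834769/7787553323]
step 1: P' = (I − K·H)·P̄ = [26790737286/7787553323 -1459854666/7787553323 -16484433516/7787553323; -1459854666/7787553323 9202449888/7787553323 -4125577358/7787553323; -16484433516/7787553323 -4125577358/7787553323 14503829470/7787553323]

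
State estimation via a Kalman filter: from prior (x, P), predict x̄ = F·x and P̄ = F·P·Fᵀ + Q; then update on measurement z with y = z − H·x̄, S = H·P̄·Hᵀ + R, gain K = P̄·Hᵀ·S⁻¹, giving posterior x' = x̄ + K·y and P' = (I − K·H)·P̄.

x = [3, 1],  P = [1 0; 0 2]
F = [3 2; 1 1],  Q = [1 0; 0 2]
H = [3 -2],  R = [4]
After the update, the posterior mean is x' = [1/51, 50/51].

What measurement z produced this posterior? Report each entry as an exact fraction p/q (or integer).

z = [-3]

x̄ = F·x = [11, 4]
P̄ = F·P·Fᵀ + Q = [18 7; 7 5]
S = H·P̄·Hᵀ + R = [102]
K = P̄·Hᵀ·S⁻¹ = [20/51; 11/102]
x' − x̄ = [-560/51, -154/51] = K·y
y = (KᵀK)⁻¹·Kᵀ·(x' − x̄) = [-28]
z = y + H·x̄ = [-28] + [25] = [-3]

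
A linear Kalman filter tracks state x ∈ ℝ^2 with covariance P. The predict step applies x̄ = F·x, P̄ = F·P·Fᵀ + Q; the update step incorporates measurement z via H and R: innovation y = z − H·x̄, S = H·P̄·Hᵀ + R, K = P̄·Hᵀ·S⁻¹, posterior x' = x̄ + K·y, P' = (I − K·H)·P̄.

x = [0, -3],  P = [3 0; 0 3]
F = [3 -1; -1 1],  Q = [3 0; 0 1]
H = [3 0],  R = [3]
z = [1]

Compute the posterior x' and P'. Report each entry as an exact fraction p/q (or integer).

x' = [9/25, -51/25]
P' = [33/100 -3/25; -3/25 67/25]

x̄ = F·x = [3, -3]
P̄ = F·P·Fᵀ + Q = [33 -12; -12 7]
y = z − H·x̄ = [-8]
S = H·P̄·Hᵀ + R = [300]
K = P̄·Hᵀ·S⁻¹ = [33/100; -3/25]
x' = x̄ + K·y = [9/25, -51/25]
P' = (I − K·H)·P̄ = [33/100 -3/25; -3/25 67/25]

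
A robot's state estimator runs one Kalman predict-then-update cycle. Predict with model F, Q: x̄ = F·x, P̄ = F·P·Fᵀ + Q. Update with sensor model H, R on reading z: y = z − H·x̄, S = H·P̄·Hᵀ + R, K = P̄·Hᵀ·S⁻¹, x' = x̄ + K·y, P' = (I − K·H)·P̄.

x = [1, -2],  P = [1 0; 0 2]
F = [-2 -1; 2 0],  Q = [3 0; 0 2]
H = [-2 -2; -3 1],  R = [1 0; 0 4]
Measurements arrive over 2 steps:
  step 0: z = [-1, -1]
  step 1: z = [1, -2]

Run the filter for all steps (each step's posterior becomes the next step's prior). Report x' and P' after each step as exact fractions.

step 0: x' = [885/2659, 656/2659], P' = [682/2659 -510/2659; -510/2659 974/2659]
step 1: x' = [493156/2140465, -1439782/2140465], P' = [515746/2140465 -371742/2140465; -371742/2140465 733934/2140465]

step 0: x̄ = F·x = [0, 2]
step 0: P̄ = F·P·Fᵀ + Q = [9 -4; -4 6]
step 0: y = z − H·x̄ = [3, -3]
step 0: S = H·P̄·Hᵀ + R = [29 26; 26 115]
step 0: K = P̄·Hᵀ·S⁻¹ = [-344/2659 -639/2659; -928/2659 626/2659]
step 0: x' = x̄ + K·y = [885/2659, 656/2659]
step 0: P' = (I − K·H)·P̄ = [682/2659 -510/2659; -510/2659 974/2659]
step 1: x̄ = F·x = [-2426/2659, 1770/2659]
step 1: P̄ = F·P·Fᵀ + Q = [9639/2659 -1708/2659; -1708/2659 8046/2659]
step 1: y = z − H·x̄ = [1347/2659, -14366/2659]
step 1: S = H·P̄·Hᵀ + R = [59735/2659 34910/2659; 34910/2659 115681/2659]
step 1: K = P̄·Hᵀ·S⁻¹ = [-288008/2140465 -95949/428093; -724384/2140465 92458/428093]
step 1: x' = x̄ + K·y = [493156/2140465, -1439782/2140465]
step 1: P' = (I − K·H)·P̄ = [515746/2140465 -371742/2140465; -371742/2140465 733934/2140465]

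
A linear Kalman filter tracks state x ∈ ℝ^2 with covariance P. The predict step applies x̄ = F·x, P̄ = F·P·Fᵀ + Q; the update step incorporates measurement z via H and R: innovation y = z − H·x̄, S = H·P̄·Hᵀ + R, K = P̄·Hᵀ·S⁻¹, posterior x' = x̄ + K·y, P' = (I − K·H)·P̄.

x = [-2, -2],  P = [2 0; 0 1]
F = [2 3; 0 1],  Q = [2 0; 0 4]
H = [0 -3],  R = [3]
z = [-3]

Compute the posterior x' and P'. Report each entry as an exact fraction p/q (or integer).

x' = [-133/16, 13/16]
P' = [277/16 3/16; 3/16 5/16]

x̄ = F·x = [-10, -2]
P̄ = F·P·Fᵀ + Q = [19 3; 3 5]
y = z − H·x̄ = [-9]
S = H·P̄·Hᵀ + R = [48]
K = P̄·Hᵀ·S⁻¹ = [-3/16; -5/16]
x' = x̄ + K·y = [-133/16, 13/16]
P' = (I − K·H)·P̄ = [277/16 3/16; 3/16 5/16]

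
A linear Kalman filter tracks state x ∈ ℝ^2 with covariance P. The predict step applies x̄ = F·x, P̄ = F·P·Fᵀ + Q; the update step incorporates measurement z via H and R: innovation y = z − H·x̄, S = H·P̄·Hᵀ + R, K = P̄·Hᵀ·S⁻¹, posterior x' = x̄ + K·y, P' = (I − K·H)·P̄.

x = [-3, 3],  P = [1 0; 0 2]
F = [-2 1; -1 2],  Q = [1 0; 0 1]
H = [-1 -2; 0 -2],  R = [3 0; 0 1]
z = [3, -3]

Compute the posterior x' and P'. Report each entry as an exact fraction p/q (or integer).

x̄ = F·x = [9, 9]
P̄ = F·P·Fᵀ + Q = [7 6; 6 10]
y = z − H·x̄ = [30, 15]
S = H·P̄·Hᵀ + R = [74 52; 52 41]
K = P̄·Hᵀ·S⁻¹ = [-31/66 10/33; -13/165 -64/165]
x' = x̄ + K·y = [-6/11, 9/11]
P' = (I − K·H)·P̄ = [113/66 -5/33; -5/33 32/165]

x' = [-6/11, 9/11]
P' = [113/66 -5/33; -5/33 32/165]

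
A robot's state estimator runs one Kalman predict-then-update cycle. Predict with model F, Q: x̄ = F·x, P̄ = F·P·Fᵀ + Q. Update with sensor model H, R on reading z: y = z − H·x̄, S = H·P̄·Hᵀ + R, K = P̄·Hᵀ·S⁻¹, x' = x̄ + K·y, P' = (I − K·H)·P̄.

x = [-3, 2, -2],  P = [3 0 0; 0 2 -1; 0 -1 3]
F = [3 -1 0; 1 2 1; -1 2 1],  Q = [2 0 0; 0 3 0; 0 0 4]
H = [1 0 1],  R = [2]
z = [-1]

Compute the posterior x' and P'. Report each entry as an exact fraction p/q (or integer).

x̄ = F·x = [-11, -1, 5]
P̄ = F·P·Fᵀ + Q = [31 6 -12; 6 13 4; -12 4 14]
y = z − H·x̄ = [5]
S = H·P̄·Hᵀ + R = [23]
K = P̄·Hᵀ·S⁻¹ = [19/23; 10/23; 2/23]
x' = x̄ + K·y = [-158/23, 27/23, 125/23]
P' = (I − K·H)·P̄ = [352/23 -52/23 -314/23; -52/23 199/23 72/23; -314/23 72/23 318/23]

x' = [-158/23, 27/23, 125/23]
P' = [352/23 -52/23 -314/23; -52/23 199/23 72/23; -314/23 72/23 318/23]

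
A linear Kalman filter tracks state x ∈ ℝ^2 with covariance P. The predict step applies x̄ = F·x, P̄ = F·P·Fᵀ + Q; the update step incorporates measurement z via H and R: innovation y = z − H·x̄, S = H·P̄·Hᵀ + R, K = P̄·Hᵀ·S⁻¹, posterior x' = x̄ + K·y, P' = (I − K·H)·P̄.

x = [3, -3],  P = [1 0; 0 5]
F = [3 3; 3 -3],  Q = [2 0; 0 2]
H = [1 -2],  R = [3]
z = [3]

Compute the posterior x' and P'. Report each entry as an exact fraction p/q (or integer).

x̄ = F·x = [0, 18]
P̄ = F·P·Fᵀ + Q = [56 -36; -36 56]
y = z − H·x̄ = [39]
S = H·P̄·Hᵀ + R = [427]
K = P̄·Hᵀ·S⁻¹ = [128/427; -148/427]
x' = x̄ + K·y = [4992/427, 1914/427]
P' = (I − K·H)·P̄ = [7528/427 3572/427; 3572/427 2008/427]

x' = [4992/427, 1914/427]
P' = [7528/427 3572/427; 3572/427 2008/427]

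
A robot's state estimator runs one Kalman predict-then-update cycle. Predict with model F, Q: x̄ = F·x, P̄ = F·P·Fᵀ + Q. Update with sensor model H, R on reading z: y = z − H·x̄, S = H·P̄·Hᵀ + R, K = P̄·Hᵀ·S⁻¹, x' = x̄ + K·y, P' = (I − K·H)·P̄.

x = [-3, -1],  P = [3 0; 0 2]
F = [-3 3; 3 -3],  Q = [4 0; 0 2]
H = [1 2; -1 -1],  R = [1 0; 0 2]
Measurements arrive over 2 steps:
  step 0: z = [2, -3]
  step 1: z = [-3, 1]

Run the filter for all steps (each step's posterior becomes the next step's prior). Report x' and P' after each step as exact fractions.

step 0: x̄ = F·x = [6, -6]
step 0: P̄ = F·P·Fᵀ + Q = [49 -45; -45 47]
step 0: y = z − H·x̄ = [8, -3]
step 0: S = H·P̄·Hᵀ + R = [58 -8; -8 8]
step 0: K = P̄·Hᵀ·S⁻¹ = [-9/10 -7/5; 47/50 69/100]
step 0: x' = x̄ + K·y = [3, -11/20]
step 0: P' = (I − K·H)·P̄ = [13/2 -37/10; -37/10 58/25]
step 1: x̄ = F·x = [-213/20, 213/20]
step 1: P̄ = F·P·Fᵀ + Q = [7499/50 -7299/50; -7299/50 7399/50]
step 1: y = z − H·x̄ = [-273/20, 1]
step 1: S = H·P̄·Hᵀ + R = [7949/50 -8; -8 8]
step 1: K = P̄·Hᵀ·S⁻¹ = [-7299/7549 -22147/15098; 7399/7549 22047/30196]
step 1: x' = x̄ + K·y = [8161/7549, -60351/30196]
step 1: P' = (I − K·H)·P̄ = [51593/7549 -29446/7549; -29446/7549 36845/15098]

step 0: x' = [3, -11/20], P' = [13/2 -37/10; -37/10 58/25]
step 1: x' = [8161/7549, -60351/30196], P' = [51593/7549 -29446/7549; -29446/7549 36845/15098]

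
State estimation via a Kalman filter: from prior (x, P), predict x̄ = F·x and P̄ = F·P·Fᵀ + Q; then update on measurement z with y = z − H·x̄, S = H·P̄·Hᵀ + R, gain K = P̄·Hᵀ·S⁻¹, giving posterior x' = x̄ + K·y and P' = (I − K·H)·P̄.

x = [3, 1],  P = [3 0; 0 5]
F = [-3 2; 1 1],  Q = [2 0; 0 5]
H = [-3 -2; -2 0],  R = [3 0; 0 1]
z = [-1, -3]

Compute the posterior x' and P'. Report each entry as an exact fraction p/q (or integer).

x̄ = F·x = [-7, 4]
P̄ = F·P·Fᵀ + Q = [49 1; 1 13]
y = z − H·x̄ = [-14, -17]
S = H·P̄·Hᵀ + R = [508 298; 298 197]
K = P̄·Hᵀ·S⁻¹ = [-149/11272 -2691/5636; -5117/11272 3813/5636]
x' = x̄ + K·y = [3669/2818, -3229/2818]
P' = (I − K·H)·P̄ = [2691/11272 -3813/11272; -3813/11272 13395/11272]

x' = [3669/2818, -3229/2818]
P' = [2691/11272 -3813/11272; -3813/11272 13395/11272]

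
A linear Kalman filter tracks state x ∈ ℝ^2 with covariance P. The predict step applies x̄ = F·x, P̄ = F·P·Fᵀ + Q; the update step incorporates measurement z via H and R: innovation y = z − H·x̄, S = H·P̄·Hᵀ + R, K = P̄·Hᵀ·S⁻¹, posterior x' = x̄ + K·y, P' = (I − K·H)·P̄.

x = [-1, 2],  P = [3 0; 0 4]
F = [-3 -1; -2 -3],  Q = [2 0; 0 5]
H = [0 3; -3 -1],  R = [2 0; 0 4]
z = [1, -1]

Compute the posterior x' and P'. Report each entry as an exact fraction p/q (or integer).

x' = [7818/23915, 19859/71745]
P' = [10842/23915 -1618/23915; -1618/23915 15706/71745]

x̄ = F·x = [1, -4]
P̄ = F·P·Fᵀ + Q = [33 30; 30 53]
y = z − H·x̄ = [13, -2]
S = H·P̄·Hᵀ + R = [479 -429; -429 534]
K = P̄·Hᵀ·S⁻¹ = [-2427/23915 -7727/23915; 7853/23915 -286/71745]
x' = x̄ + K·y = [7818/23915, 19859/71745]
P' = (I − K·H)·P̄ = [10842/23915 -1618/23915; -1618/23915 15706/71745]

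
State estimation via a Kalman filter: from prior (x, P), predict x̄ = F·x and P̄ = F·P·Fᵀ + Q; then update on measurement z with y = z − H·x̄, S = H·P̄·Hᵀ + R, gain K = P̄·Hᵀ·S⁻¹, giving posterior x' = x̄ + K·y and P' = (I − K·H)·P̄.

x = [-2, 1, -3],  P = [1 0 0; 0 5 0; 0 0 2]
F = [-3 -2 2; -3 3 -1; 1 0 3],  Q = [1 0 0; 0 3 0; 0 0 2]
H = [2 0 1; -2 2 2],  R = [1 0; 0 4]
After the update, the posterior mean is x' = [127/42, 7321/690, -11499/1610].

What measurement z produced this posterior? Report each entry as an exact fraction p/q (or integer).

x̄ = F·x = [-2, 12, -11]
P̄ = F·P·Fᵀ + Q = [38 -25 9; -25 59 -9; 9 -9 21]
S = H·P̄·Hᵀ + R = [210 -210; -210 532]
K = P̄·Hᵀ·S⁻¹ = [1/3 -1/14; 4/2415 13/46; 262/805 45/322]
x' − x̄ = [211/42, -959/690, 6211/1610] = K·y
y = (KᵀK)⁻¹·Kᵀ·(x' − x̄) = [14, -5]
z = y + H·x̄ = [14, -5] + [-15, 6] = [-1, 1]

z = [-1, 1]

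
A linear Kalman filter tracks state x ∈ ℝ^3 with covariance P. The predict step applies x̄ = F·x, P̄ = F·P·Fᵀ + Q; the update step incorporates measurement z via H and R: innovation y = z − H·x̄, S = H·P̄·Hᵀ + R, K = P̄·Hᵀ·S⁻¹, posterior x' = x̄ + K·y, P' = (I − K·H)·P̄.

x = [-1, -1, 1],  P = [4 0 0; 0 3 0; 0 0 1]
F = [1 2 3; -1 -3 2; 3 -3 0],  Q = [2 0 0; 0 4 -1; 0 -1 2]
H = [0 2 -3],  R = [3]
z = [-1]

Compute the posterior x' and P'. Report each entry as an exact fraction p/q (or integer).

x̄ = F·x = [0, 6, 0]
P̄ = F·P·Fᵀ + Q = [27 -16 -6; -16 39 14; -6 14 65]
y = z − H·x̄ = [-13]
S = H·P̄·Hᵀ + R = [576]
K = P̄·Hᵀ·S⁻¹ = [-7/288; 1/16; -167/576]
x' = x̄ + K·y = [91/288, 83/16, 2171/576]
P' = (I − K·H)·P̄ = [3839/144 -121/8 -2897/288; -121/8 147/4 391/16; -2897/288 391/16 9551/576]

x' = [91/288, 83/16, 2171/576]
P' = [3839/144 -121/8 -2897/288; -121/8 147/4 391/16; -2897/288 391/16 9551/576]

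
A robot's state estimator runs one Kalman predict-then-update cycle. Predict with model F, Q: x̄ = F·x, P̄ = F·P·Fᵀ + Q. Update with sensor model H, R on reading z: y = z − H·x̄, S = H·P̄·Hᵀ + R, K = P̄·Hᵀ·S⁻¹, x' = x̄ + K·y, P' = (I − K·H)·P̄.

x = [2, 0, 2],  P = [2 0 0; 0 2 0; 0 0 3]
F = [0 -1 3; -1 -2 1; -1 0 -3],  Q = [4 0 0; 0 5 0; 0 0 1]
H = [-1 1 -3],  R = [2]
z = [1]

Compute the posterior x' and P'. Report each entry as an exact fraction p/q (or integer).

x' = [25/177, -442/177, -226/177]
P' = [2120/177 715/177 -509/177; 715/177 2510/177 581/177; -509/177 581/177 410/177]

x̄ = F·x = [6, 0, -8]
P̄ = F·P·Fᵀ + Q = [33 13 -27; 13 18 -7; -27 -7 30]
y = z − H·x̄ = [-17]
S = H·P̄·Hᵀ + R = [177]
K = P̄·Hᵀ·S⁻¹ = [61/177; 26/177; -70/177]
x' = x̄ + K·y = [25/177, -442/177, -226/177]
P' = (I − K·H)·P̄ = [2120/177 715/177 -509/177; 715/177 2510/177 581/177; -509/177 581/177 410/177]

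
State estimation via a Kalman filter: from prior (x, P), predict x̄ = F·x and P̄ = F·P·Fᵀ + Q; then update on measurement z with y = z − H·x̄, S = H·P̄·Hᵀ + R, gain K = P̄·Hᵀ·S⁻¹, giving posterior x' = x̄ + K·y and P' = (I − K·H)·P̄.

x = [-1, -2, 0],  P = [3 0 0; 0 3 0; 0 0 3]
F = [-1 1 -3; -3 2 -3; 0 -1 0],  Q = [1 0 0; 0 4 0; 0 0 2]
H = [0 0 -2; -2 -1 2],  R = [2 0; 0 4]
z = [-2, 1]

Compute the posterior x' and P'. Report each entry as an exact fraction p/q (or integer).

x̄ = F·x = [-1, -1, 2]
P̄ = F·P·Fᵀ + Q = [34 42 -3; 42 70 -6; -3 -6 5]
y = z − H·x̄ = [2, -6]
S = H·P̄·Hᵀ + R = [22 -44; -44 446]
K = P̄·Hᵀ·S⁻¹ = [-607/1969 -52/179; -488/1969 -71/179; -873/1969 1/179]
x' = x̄ + K·y = [249/1969, 1741/1969, 2126/1969]
P' = (I − K·H)·P̄ = [4236/1969 -4970/1969 607/1969; -4970/1969 14040/1969 488/1969; 607/1969 488/1969 873/1969]

x' = [249/1969, 1741/1969, 2126/1969]
P' = [4236/1969 -4970/1969 607/1969; -4970/1969 14040/1969 488/1969; 607/1969 488/1969 873/1969]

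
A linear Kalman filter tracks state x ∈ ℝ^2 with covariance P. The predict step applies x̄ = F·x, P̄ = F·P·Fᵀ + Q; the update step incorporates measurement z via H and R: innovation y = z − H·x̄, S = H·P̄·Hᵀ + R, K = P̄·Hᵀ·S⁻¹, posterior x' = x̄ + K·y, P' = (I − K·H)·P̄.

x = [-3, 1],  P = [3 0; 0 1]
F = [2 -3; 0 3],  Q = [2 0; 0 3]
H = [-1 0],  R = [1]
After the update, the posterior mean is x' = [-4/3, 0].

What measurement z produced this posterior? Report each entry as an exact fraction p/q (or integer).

z = [1]

x̄ = F·x = [-9, 3]
P̄ = F·P·Fᵀ + Q = [23 -9; -9 12]
S = H·P̄·Hᵀ + R = [24]
K = P̄·Hᵀ·S⁻¹ = [-23/24; 3/8]
x' − x̄ = [23/3, -3] = K·y
y = (KᵀK)⁻¹·Kᵀ·(x' − x̄) = [-8]
z = y + H·x̄ = [-8] + [9] = [1]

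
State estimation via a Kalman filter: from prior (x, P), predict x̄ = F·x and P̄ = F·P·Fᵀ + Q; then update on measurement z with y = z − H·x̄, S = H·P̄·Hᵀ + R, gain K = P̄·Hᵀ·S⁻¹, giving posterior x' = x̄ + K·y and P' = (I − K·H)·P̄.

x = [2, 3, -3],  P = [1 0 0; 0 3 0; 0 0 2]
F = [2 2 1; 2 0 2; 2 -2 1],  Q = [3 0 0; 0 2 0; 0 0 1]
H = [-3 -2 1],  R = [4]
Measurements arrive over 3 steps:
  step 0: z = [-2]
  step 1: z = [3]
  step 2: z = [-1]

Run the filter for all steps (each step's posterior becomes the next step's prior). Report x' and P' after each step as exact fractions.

step 0: x̄ = F·x = [7, -2, -5]
step 0: P̄ = F·P·Fᵀ + Q = [21 8 -6; 8 14 8; -6 8 19]
step 0: y = z − H·x̄ = [20]
step 0: S = H·P̄·Hᵀ + R = [368]
step 0: K = P̄·Hᵀ·S⁻¹ = [-85/368; -11/92; 21/368]
step 0: x' = x̄ + K·y = [219/92, -101/23, -355/92]
step 0: P' = (I − K·H)·P̄ = [503/368 -199/92 -423/368; -199/92 201/23 967/92; -423/368 967/92 6551/368]
step 1: x̄ = F·x = [-725/92, -68/23, 891/92]
step 1: P̄ = F·P·Fᵀ + Q = [29943/368 1554/23 -5993/368; 1554/23 1598/23 18/23; -5993/368 18/23 10999/368]
step 1: y = z − H·x̄ = [-1667/46]
step 1: S = H·P̄·Hᵀ + R = [179351/92]
step 1: K = P̄·Hᵀ·S⁻¹ = [-72775/358702; -31360/179351; 14201/358702]
step 1: x' = x̄ + K·y = [-189425/358702, 606204/179351, 2959319/358702]
step 1: P' = (I − K·H)·P̄ = [201376/179351 -285502/179351 -112426/179351; -285502/179351 1771326/179351 2560706/179351; -112426/179351 2560706/179351 4812536/179351]
step 2: x̄ = F·x = [5005285/358702, 2769894/179351, 155653/358702]
step 2: P̄ = F·P·Fᵀ + Q = [20750501/179351 18856836/179351 -1916968/179351; 18856836/179351 19514942/179351 655204/179351; -1916968/179351 655204/179351 4474183/179351]
step 2: y = z − H·x̄ = [12790538/179351]
step 2: S = H·P̄·Hᵀ + R = [505168888/179351]
step 2: K = P̄·Hᵀ·S⁻¹ = [-101882143/505168888; -23736297/126292222; 8914679/505168888]
step 2: x' = x̄ + K·y = [-108363747/252584444, 128842491/63146111, 427483167/252584444]
step 2: P' = (I − K·H)·P̄ = [571708289/505168888 -205368729/126292222 -335353537/505168888; -205368729/126292222 588059744/63146111 1641187601/126292222; -335353537/505168888 1641187601/126292222 12159098913/505168888]

step 0: x' = [219/92, -101/23, -355/92], P' = [503/368 -199/92 -423/368; -199/92 201/23 967/92; -423/368 967/92 6551/368]
step 1: x' = [-189425/358702, 606204/179351, 2959319/358702], P' = [201376/179351 -285502/179351 -112426/179351; -285502/179351 1771326/179351 2560706/179351; -112426/179351 2560706/179351 4812536/179351]
step 2: x' = [-108363747/252584444, 128842491/63146111, 427483167/252584444], P' = [571708289/505168888 -205368729/126292222 -335353537/505168888; -205368729/126292222 588059744/63146111 1641187601/126292222; -335353537/505168888 1641187601/126292222 12159098913/505168888]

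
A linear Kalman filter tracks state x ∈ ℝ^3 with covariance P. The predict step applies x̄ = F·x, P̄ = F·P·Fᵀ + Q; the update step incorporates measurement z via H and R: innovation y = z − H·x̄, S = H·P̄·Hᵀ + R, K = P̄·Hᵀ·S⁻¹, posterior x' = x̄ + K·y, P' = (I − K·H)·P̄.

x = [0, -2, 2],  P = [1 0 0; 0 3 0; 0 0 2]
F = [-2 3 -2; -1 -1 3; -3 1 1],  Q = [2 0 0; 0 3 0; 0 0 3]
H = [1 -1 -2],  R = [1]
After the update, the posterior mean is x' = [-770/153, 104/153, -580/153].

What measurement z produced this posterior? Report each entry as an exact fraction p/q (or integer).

z = [2]

x̄ = F·x = [-10, 8, 0]
P̄ = F·P·Fᵀ + Q = [41 -19 11; -19 25 6; 11 6 17]
S = H·P̄·Hᵀ + R = [153]
K = P̄·Hᵀ·S⁻¹ = [38/153; -56/153; -29/153]
x' − x̄ = [760/153, -1120/153, -580/153] = K·y
y = (KᵀK)⁻¹·Kᵀ·(x' − x̄) = [20]
z = y + H·x̄ = [20] + [-18] = [2]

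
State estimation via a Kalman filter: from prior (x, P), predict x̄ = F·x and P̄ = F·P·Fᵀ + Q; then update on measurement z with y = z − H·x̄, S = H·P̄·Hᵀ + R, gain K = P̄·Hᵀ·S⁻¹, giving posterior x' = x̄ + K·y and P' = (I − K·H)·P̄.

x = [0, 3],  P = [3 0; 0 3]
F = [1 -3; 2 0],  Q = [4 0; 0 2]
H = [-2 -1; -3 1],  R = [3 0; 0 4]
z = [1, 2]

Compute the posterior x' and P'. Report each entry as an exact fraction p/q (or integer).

x̄ = F·x = [-9, 0]
P̄ = F·P·Fᵀ + Q = [34 6; 6 14]
y = z − H·x̄ = [-17, -25]
S = H·P̄·Hᵀ + R = [177 196; 196 288]
K = P̄·Hᵀ·S⁻¹ = [-156/785 -311/1570; -419/785 1097/3140]
x' = x̄ + K·y = [-1051/1570, 1067/3140]
P' = (I − K·H)·P̄ = [218/785 32/785; 32/785 1193/785]

x' = [-1051/1570, 1067/3140]
P' = [218/785 32/785; 32/785 1193/785]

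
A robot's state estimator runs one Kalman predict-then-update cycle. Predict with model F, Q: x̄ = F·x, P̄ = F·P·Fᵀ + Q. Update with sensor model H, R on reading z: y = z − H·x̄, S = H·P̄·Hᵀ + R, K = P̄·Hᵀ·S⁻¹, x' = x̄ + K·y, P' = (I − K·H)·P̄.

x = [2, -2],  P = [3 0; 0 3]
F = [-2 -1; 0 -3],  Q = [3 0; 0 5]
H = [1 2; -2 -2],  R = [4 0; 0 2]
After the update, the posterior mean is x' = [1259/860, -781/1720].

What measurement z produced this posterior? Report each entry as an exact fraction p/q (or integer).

z = [-2, -3]

x̄ = F·x = [-2, 6]
P̄ = F·P·Fᵀ + Q = [18 9; 9 32]
S = H·P̄·Hᵀ + R = [186 -218; -218 274]
K = P̄·Hᵀ·S⁻¹ = [-477/860 -549/860; 1063/1720 331/1720]
x' − x̄ = [2979/860, -11101/1720] = K·y
y = (KᵀK)⁻¹·Kᵀ·(x' − x̄) = [-12, 5]
z = y + H·x̄ = [-12, 5] + [10, -8] = [-2, -3]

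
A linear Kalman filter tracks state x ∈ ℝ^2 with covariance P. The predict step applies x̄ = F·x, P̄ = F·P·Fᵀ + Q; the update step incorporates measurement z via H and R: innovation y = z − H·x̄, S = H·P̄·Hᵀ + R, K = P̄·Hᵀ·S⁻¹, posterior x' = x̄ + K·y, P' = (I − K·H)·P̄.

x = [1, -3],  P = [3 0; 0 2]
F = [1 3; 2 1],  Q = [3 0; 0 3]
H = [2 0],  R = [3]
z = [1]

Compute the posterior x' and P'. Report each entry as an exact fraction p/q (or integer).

x' = [8/33, 103/33]
P' = [8/11 4/11; 4/11 123/11]

x̄ = F·x = [-8, -1]
P̄ = F·P·Fᵀ + Q = [24 12; 12 17]
y = z − H·x̄ = [17]
S = H·P̄·Hᵀ + R = [99]
K = P̄·Hᵀ·S⁻¹ = [16/33; 8/33]
x' = x̄ + K·y = [8/33, 103/33]
P' = (I − K·H)·P̄ = [8/11 4/11; 4/11 123/11]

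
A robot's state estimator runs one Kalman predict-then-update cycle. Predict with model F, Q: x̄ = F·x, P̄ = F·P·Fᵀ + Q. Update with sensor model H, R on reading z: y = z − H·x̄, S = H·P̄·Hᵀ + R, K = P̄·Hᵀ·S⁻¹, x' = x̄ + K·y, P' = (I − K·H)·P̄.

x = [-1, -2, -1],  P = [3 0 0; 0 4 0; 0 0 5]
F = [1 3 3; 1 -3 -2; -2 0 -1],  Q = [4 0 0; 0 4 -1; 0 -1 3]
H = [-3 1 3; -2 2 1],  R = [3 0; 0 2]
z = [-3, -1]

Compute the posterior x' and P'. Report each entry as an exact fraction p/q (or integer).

x' = [3423/7597, 7411/30388, -9099/15194]
P' = [24703/15194 12831/15194 9509/7597; 12831/15194 37683/30388 2871/15194; 9509/7597 2871/15194 11421/7597]

x̄ = F·x = [-10, 7, 3]
P̄ = F·P·Fᵀ + Q = [88 -63 -21; -63 63 3; -21 3 20]
y = z − H·x̄ = [-49, -38]
S = H·P̄·Hᵀ + R = [1812 1428; 1428 1226]
K = P̄·Hᵀ·S⁻¹ = [-704/7597 -2363/15194; -7359/30388 3723/7597; 4781/15194 -2363/7597]
x' = x̄ + K·y = [3423/7597, 7411/30388, -9099/15194]
P' = (I − K·H)·P̄ = [24703/15194 12831/15194 9509/7597; 12831/15194 37683/30388 2871/15194; 9509/7597 2871/15194 11421/7597]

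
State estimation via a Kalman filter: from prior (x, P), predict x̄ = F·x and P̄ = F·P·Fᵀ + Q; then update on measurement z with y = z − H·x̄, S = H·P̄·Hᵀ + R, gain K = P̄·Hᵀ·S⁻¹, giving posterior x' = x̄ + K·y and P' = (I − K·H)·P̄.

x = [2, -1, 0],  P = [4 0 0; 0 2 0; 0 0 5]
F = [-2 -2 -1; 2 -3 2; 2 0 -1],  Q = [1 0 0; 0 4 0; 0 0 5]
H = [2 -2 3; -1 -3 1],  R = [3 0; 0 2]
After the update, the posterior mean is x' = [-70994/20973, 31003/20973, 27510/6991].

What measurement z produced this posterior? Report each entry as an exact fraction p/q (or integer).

z = [2, 3]

x̄ = F·x = [-2, 7, 4]
P̄ = F·P·Fᵀ + Q = [30 -14 -11; -14 58 6; -11 6 26]
S = H·P̄·Hᵀ + R = [497 367; 367 482]
K = P̄·Hᵀ·S⁻¹ = [26143/104865 -19688/104865; -4214/104865 -30296/104865; 949/6991 -447/6991]
x' − x̄ = [-29048/20973, -115808/20973, -454/6991] = K·y
y = (KᵀK)⁻¹·Kᵀ·(x' − x̄) = [8, 18]
z = y + H·x̄ = [8, 18] + [-6, -15] = [2, 3]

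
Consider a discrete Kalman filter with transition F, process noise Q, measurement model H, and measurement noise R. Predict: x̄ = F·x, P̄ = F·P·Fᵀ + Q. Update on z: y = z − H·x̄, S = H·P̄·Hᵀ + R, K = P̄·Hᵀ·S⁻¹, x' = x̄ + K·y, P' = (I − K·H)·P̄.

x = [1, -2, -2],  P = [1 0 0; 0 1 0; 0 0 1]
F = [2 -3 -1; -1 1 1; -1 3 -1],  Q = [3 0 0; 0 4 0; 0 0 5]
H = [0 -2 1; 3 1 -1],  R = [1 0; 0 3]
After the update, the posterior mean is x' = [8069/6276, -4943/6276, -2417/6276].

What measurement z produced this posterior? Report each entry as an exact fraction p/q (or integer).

x̄ = F·x = [10, -5, -5]
P̄ = F·P·Fᵀ + Q = [17 -6 -10; -6 7 3; -10 3 16]
S = H·P̄·Hᵀ + R = [33 -15; -15 197]
K = P̄·Hᵀ·S⁻¹ = [1219/6276 615/2092; -2377/6276 -209/2092; 1325/6276 -423/2092]
x' − x̄ = [-54691/6276, 26437/6276, 28963/6276] = K·y
y = (KᵀK)⁻¹·Kᵀ·(x' − x̄) = [-4, -27]
z = y + H·x̄ = [-4, -27] + [5, 30] = [1, 3]

z = [1, 3]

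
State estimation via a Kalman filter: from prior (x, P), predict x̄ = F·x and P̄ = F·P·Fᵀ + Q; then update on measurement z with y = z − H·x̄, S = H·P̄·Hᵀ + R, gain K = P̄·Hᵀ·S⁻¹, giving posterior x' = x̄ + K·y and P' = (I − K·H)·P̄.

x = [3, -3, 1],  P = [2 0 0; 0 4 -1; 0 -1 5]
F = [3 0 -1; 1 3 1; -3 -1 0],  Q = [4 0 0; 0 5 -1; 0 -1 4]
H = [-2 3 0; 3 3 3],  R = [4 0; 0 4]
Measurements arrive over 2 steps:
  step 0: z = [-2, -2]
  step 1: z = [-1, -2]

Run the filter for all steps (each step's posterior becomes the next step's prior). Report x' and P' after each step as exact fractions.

step 0: x̄ = F·x = [8, -5, -6]
step 0: P̄ = F·P·Fᵀ + Q = [27 4 -19; 4 42 -18; -19 -18 26]
step 0: y = z − H·x̄ = [29, 7]
step 0: S = H·P̄·Hᵀ + R = [442 180; 180 265]
step 0: K = P̄·Hᵀ·S⁻¹ = [-1761/8473 11736/42365; 1615/8473 7944/42365; 170/8473 -5853/42365]
step 0: x' = x̄ + K·y = [165727/42365, 77958/42365, -270511/42365]
step 0: P' = (I − K·H)·P̄ = [351549/42365 222626/42365 -558527/42365; 222626/42365 159184/42365 -371218/42365; -558527/42365 -371218/42365 921941/42365]
step 1: x̄ = F·x = [767692/42365, 25818/8473, -575139/42365]
step 1: P̄ = F·P·Fᵀ + Q = [7606504/42365 426588/8473 -5878618/42365; 426588/8473 181873/8473 -350805/8473; -5878618/42365 -350805/8473 4828341/42365]
step 1: y = z − H·x̄ = [1105749/42365, -1049659/42365]
step 1: S = H·P̄·Hᵀ + R = [13184481/42365 -11570436/42365; -11570436/42365 21272696/42365]
step 1: K = P̄·Hᵀ·S⁻¹ = [-157816657/432534129 199555305/576712172; 11807163/144178043 65232831/288356086; 120466762/432534129 -140713461/576712172]
step 1: x' = x̄ + K·y = [14118997/576712172, -121251591/288356086, -150608025/576712172]
step 1: P' = (I − K·H)·P̄ = [7814856631/865068258 798176667/144178043 -12204806023/865068258; 798176667/144178043 547860662/144178043 -1302548775/144178043; -12204806023/865068258 -1302548775/144178043 19738671751/865068258]

step 0: x' = [165727/42365, 77958/42365, -270511/42365], P' = [351549/42365 222626/42365 -558527/42365; 222626/42365 159184/42365 -371218/42365; -558527/42365 -371218/42365 921941/42365]
step 1: x' = [14118997/576712172, -121251591/288356086, -150608025/576712172], P' = [7814856631/865068258 798176667/144178043 -12204806023/865068258; 798176667/144178043 547860662/144178043 -1302548775/144178043; -12204806023/865068258 -1302548775/144178043 19738671751/865068258]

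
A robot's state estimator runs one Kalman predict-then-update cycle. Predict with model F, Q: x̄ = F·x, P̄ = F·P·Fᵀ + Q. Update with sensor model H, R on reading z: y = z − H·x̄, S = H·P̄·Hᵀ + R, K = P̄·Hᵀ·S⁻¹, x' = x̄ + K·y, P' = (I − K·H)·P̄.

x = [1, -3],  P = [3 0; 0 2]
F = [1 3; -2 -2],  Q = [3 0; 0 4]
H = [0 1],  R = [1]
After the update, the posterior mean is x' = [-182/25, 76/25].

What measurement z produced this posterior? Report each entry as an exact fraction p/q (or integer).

x̄ = F·x = [-8, 4]
P̄ = F·P·Fᵀ + Q = [24 -18; -18 24]
S = H·P̄·Hᵀ + R = [25]
K = P̄·Hᵀ·S⁻¹ = [-18/25; 24/25]
x' − x̄ = [18/25, -24/25] = K·y
y = (KᵀK)⁻¹·Kᵀ·(x' − x̄) = [-1]
z = y + H·x̄ = [-1] + [4] = [3]

z = [3]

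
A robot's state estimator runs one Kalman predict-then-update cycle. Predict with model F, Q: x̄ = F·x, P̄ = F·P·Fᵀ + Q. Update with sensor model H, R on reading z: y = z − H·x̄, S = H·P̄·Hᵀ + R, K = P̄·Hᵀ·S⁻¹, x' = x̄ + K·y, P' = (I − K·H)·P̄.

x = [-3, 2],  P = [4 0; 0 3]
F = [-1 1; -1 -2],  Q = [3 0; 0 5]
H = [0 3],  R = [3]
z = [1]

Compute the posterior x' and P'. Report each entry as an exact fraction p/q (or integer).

x̄ = F·x = [5, -1]
P̄ = F·P·Fᵀ + Q = [10 -2; -2 21]
y = z − H·x̄ = [4]
S = H·P̄·Hᵀ + R = [192]
K = P̄·Hᵀ·S⁻¹ = [-1/32; 21/64]
x' = x̄ + K·y = [39/8, 5/16]
P' = (I − K·H)·P̄ = [157/16 -1/32; -1/32 21/64]

x' = [39/8, 5/16]
P' = [157/16 -1/32; -1/32 21/64]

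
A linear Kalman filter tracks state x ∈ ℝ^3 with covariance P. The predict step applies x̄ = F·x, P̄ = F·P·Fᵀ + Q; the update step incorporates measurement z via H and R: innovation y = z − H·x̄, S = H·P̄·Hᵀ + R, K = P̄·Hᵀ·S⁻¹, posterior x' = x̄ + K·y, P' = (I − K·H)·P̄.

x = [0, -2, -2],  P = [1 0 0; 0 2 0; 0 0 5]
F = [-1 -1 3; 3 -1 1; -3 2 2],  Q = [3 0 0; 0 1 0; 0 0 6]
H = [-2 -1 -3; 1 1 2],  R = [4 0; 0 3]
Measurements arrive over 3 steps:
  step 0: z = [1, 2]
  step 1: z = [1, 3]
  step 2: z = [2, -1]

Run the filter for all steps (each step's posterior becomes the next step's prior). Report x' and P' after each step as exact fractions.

step 0: x' = [11906/5801, 16231/5801, -12976/5801], P' = [56100/5801 40185/5801 -48843/5801; 40185/5801 81467/5801 -56179/5801; -48843/5801 -56179/5801 52643/5801]
step 1: x' = [-301625609/92614120, -7185665/9261412, 29591347/11576765], P' = [2633740037/92614120 205902305/9261412 -298632841/11576765; 205902305/9261412 114946549/4630706 -53944076/2315353; -298632841/11576765 -53944076/2315353 289284454/11576765]
step 2: x' = [-7764414440167/2162459522086, -2507501731749/1081229761043, 2693417652660/1081229761043], P' = [25848413964008/1081229761043 39450456853025/2162459522086 -46437862340511/2162459522086; 39450456853025/2162459522086 23148705515039/1081229761043 -21122980157370/1081229761043; -46437862340511/2162459522086 -21122980157370/1081229761043 22581532118841/1081229761043]

step 0: x̄ = F·x = [-4, 0, -8]
step 0: P̄ = F·P·Fᵀ + Q = [51 14 29; 14 17 -3; 29 -3 43]
step 0: y = z − H·x̄ = [-31, 22]
step 0: S = H·P̄·Hᵀ + R = [998 -607; -607 375]
step 0: K = P̄·Hᵀ·S⁻¹ = [-1464/5801 -467/5801; 1675/5801 3098/5801; -1016/5801 88/5801]
step 0: x' = x̄ + K·y = [11906/5801, 16231/5801, -12976/5801]
step 0: P' = (I − K·H)·P̄ = [56100/5801 40185/5801 -48843/5801; 40185/5801 81467/5801 -56179/5801; -48843/5801 -56179/5801 52643/5801]
step 1: x̄ = F·x = [-67065/5801, 6511/5801, -29208/5801]
step 1: P̄ = F·P·Fᵀ + Q = [1339259/5801 -175302/5801 673966/5801; -175302/5801 223001/5801 -347412/5801; 673966/5801 -347412/5801 730610/5801]
step 1: y = z − H·x̄ = [-209442/5801, 136373/5801]
step 1: S = H·P̄·Hᵀ + R = [17480643/5801 -9739975/5801; -9739975/5801 5457715/5801]
step 1: K = P̄·Hᵀ·S⁻¹ = [-7965747/18522824 -28454123/92614120; 1407801/9261412 1414265/9261412; -43365/2315353 3405229/11576765]
step 1: x' = x̄ + K·y = [-301625609/92614120, -7185665/9261412, 29591347/11576765]
step 1: P' = (I − K·H)·P̄ = [2633740037/92614120 205902305/9261412 -298632841/11576765; 205902305/9261412 114946549/4630706 -53944076/2315353; -298632841/11576765 -53944076/2315353 289284454/11576765]
step 2: x̄ = F·x = [1083674587/92614120, -596289401/92614120, 1234625079/92614120]
step 2: P̄ = F·P·Fᵀ + Q = [57437994773/92614120 -13258957999/92614120 36896672841/92614120; -13258957999/92614120 6036492477/92614120 -12308951763/92614120; 36896672841/92614120 -12308951763/92614120 29410543317/92614120]
step 2: y = z − H·x̄ = [546016325/9261412, -381156183/11576765]
step 2: S = H·P̄·Hᵀ + R = [40836217471/4630706 -11358270475/2315353; -11358270475/2315353 31653433899/11576765]
step 2: K = P̄·Hᵀ·S⁻¹ = [-882631421881/2162459522086 -576146633327/2162459522086; 384889052023/2162459522086 418649084541/2162459522086; -91876929321/2162459522086 547435273371/2162459522086]
step 2: x' = x̄ + K·y = [-7764414440167/2162459522086, -2507501731749/1081229761043, 2693417652660/1081229761043]
step 2: P' = (I − K·H)·P̄ = [25848413964008/1081229761043 39450456853025/2162459522086 -46437862340511/2162459522086; 39450456853025/2162459522086 23148705515039/1081229761043 -21122980157370/1081229761043; -46437862340511/2162459522086 -21122980157370/1081229761043 22581532118841/1081229761043]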